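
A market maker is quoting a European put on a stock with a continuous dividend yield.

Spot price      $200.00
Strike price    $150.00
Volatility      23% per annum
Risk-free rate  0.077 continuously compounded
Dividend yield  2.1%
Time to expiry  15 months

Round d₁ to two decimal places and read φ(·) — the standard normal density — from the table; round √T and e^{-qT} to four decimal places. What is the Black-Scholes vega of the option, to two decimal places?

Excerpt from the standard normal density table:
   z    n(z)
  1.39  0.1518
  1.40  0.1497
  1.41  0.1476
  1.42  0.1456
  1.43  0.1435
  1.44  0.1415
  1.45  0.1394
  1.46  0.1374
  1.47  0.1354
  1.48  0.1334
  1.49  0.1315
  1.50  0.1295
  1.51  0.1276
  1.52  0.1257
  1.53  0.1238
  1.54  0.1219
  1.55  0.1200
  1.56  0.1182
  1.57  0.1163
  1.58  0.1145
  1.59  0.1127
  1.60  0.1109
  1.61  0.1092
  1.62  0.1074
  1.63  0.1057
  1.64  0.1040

27.38

σ√T = 0.23·√1.25 = 0.2571
d₁ = [ln(200/150) + (0.077 − 0.021 + 0.23²/2)·1.25] / 0.2571 = [0.2877 + 0.1031] / 0.2571 = 1.5195 ⇒ 1.52
√T = √1.25 = 1.1180
φ(d₁) = φ(1.52) = 0.1257
exp(−qT) = exp(−0.021·1.25) = 0.9741
vega = S·exp(−qT)·φ(d₁)·√T = 200·0.9741·0.1257·1.1180 = 27.3786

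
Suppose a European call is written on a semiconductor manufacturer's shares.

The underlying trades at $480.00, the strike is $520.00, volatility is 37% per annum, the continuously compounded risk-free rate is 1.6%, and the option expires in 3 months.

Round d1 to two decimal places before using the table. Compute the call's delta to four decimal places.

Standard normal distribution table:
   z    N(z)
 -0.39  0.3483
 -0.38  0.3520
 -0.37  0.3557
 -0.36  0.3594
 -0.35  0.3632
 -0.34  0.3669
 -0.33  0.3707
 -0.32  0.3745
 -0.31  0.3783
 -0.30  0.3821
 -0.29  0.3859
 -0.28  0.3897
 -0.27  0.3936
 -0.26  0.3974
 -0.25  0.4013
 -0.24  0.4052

σ√T = 0.37 × 0.5000 = 0.1850
d₁ = [ln(480/520) + (0.016 + 0.37²/2)·0.25] / 0.1850 = [-0.0800 + 0.0211] / 0.1850 = -0.3185 ≈ -0.32
N(d₁) = N(-0.32) = 0.3745
Δ_call = N(d₁) = 0.3745

0.3745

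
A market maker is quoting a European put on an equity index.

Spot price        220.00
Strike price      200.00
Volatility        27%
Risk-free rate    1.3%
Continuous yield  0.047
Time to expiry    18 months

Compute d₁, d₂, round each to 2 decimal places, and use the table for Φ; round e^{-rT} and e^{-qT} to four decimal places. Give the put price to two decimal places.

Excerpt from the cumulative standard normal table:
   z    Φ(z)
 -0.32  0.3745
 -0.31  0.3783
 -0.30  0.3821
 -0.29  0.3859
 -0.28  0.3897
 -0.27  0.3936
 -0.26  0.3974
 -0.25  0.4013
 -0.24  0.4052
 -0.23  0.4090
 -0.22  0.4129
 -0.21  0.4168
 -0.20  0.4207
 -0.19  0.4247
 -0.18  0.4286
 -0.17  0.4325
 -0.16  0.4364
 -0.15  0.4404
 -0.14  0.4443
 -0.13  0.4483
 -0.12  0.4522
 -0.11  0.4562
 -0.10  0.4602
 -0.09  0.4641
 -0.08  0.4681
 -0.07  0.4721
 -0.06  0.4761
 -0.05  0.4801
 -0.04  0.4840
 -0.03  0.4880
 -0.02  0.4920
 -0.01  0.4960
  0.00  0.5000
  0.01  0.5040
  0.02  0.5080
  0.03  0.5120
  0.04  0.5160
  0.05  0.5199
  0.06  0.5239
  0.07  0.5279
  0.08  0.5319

T = 1.5;  σ√T = 0.3307
d₁ = [ln(220/200) + (0.013 − 0.047 + ½·0.27²)·1.5] / (σ√T) = (0.0953 + 0.0037) / 0.3307 = 0.2993 ⇒ 0.30
d₂ = 0.2993 − 0.3307 = -0.0313 ⇒ -0.03
exp(−qT) = exp(−0.047·1.5) = 0.9319;  exp(−rT) = exp(−0.013·1.5) = 0.9807
N(−d₂) = N(0.03) = 0.5120;  N(−d₁) = N(-0.30) = 0.3821
P = 200·0.9807·0.5120 − 220·0.9319·0.3821 = 100.4237 − 78.3374 = 22.0863

22.09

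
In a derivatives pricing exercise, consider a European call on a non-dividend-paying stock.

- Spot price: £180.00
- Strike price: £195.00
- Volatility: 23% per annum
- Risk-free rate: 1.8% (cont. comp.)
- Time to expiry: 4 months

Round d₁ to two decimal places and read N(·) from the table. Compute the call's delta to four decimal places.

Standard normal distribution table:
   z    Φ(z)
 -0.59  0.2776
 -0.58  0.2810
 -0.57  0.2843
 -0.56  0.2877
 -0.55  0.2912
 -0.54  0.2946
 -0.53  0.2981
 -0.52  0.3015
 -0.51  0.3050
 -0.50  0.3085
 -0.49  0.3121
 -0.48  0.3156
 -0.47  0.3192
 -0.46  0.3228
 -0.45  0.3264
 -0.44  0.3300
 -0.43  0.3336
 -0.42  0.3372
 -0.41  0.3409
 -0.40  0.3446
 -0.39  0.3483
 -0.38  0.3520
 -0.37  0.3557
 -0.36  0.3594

σ√T = 0.23 × 0.5774 = 0.1328
d₁ = [ln(180/195) + (0.018 + 0.23²/2)·0.3333] / 0.1328 = [-0.0800 + 0.0148] / 0.1328 = -0.4912 which rounds to -0.49
N(d₁) = N(-0.49) = 0.3121
Δ_call = N(d₁) = 0.3121

0.3121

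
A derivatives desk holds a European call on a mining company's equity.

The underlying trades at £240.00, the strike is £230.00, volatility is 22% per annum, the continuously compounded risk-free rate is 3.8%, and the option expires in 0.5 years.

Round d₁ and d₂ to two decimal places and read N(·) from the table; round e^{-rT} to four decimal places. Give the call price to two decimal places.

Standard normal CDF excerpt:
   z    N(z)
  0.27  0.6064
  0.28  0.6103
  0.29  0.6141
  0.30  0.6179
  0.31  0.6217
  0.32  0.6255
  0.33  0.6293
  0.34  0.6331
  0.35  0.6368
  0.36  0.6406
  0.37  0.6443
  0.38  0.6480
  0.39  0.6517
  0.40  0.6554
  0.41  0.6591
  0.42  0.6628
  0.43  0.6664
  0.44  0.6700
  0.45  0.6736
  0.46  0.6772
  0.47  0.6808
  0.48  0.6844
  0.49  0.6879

σ√T = 0.22·√0.5 = 0.1556
d₁ = [ln(240/230) + (0.038 + 0.22²/2)·0.5] / 0.1556 = [0.0426 + 0.0311] / 0.1556 = 0.4735 ≈ 0.47
d₂ = d₁ − σ√T = 0.4735 − 0.1556 = 0.3179 ≈ 0.32
e^(−rT) = e^(−0.038·0.5) = 0.9812
C = 240·N(0.47) − 230·0.9812·N(0.32) = 240·0.6808 − 230·0.9812·0.6255 = 163.3920 − 141.1603 = 22.2317

£22.23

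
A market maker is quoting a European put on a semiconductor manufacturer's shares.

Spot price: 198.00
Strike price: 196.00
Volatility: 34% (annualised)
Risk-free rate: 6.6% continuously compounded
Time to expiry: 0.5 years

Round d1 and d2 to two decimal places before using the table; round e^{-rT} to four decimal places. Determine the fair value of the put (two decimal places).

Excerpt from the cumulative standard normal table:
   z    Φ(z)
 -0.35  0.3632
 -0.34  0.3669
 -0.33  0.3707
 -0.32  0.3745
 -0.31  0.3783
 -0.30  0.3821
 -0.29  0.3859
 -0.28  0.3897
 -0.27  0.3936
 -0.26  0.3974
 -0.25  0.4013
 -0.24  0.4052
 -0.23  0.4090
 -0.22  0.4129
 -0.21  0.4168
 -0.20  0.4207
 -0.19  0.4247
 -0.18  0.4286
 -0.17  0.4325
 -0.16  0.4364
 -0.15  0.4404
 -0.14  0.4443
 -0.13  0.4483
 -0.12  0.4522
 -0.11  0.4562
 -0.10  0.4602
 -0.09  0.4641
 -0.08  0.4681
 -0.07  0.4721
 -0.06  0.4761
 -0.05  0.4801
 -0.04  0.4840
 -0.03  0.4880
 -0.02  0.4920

14.63

σ√T = 0.34 × 0.7071 = 0.2404
d₁ = [ln(198/196) + (0.066 + ½·0.34²)·0.5] / (σ√T) = (0.0102 + 0.0619) / 0.2404 = 0.2997 which rounds to 0.30
d₂ = 0.2997 − 0.2404 = 0.0593 which rounds to 0.06
exp(−rT) = exp(−0.066·0.5) = 0.9675
N(−d₂) = N(-0.06) = 0.4761;  N(−d₁) = N(-0.30) = 0.3821
P = 196·0.9675·0.4761 − 198·0.3821 = 90.2828 − 75.6558 = 14.6270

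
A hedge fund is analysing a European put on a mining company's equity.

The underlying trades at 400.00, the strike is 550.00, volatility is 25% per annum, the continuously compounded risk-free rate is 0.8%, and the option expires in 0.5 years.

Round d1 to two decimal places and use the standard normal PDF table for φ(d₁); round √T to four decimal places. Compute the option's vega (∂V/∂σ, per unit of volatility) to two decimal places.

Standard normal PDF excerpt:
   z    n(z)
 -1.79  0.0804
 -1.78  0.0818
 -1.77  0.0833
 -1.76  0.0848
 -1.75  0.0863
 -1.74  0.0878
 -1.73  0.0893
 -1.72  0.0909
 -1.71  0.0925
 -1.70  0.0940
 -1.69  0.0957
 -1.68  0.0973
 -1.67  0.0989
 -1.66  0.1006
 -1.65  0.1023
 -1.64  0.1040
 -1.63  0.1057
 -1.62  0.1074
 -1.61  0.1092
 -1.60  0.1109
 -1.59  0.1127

27.07

σ√T = 0.25·√0.5 = 0.1768
d₁ = [ln(400/550) + (0.008 + ½·0.25²)·0.5] / (σ√T) = (-0.3185 + 0.0196) / 0.1768 = -1.6904 → -1.69
√T = √0.5 = 0.7071
φ(d₁) = φ(-1.69) = 0.0957
vega = S·φ(d₁)·√T = 400·0.0957·0.7071 = 27.0678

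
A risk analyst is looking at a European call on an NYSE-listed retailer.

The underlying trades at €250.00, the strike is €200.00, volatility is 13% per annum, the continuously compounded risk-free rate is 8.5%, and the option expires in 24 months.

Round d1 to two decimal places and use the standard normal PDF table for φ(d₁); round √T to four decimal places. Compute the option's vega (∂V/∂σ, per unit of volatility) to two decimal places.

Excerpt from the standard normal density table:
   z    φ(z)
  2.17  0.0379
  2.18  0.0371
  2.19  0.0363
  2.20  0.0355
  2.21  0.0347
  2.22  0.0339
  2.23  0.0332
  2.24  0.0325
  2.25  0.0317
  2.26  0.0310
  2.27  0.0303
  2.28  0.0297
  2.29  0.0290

T = 2;  σ√T = 0.1838
ln(S/K) + (r + σ²/2)T = ln(250/200) + (0.085 + 0.13²/2)·2 = 0.2231 + 0.1869 = 0.4100
d₁ = 0.4100 / 0.1838 = 2.2303 ⇒ 2.23
√T = √2 = 1.4142
φ(d₁) = φ(2.23) = 0.0332
vega = S·φ(d₁)·√T = 250·0.0332·1.4142 = 11.7379
(Call and put vega coincide under Black-Scholes.)

11.74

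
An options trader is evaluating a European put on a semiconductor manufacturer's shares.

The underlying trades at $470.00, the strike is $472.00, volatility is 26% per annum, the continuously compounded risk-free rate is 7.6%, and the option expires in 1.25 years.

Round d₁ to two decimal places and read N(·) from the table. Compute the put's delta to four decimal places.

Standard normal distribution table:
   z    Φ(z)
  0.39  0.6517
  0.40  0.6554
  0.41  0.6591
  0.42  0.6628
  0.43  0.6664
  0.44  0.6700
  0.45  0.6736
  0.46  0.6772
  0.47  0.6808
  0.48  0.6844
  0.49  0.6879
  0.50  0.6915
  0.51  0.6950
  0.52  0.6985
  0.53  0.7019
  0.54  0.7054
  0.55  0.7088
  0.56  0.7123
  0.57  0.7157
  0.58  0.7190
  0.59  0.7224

T = 1.25;  σ√T = 0.2907
d₁ = [ln(470/472) + (0.076 + 0.26²/2)·1.25] / 0.2907 = [-0.0042 + 0.1373] / 0.2907 = 0.4575 ⇒ 0.46
N(d₁) = N(0.46) = 0.6772
Δ_put = N(d₁) − 1 = 0.6772 − 1 = -0.3228

-0.3228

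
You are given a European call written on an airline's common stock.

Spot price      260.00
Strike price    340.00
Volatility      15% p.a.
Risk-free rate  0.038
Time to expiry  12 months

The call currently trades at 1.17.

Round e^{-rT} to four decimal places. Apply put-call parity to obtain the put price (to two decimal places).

exp(−rT) = exp(−0.038·1) = 0.9627
Put-call parity: C − P = S − K·e^(−rT) = 260 − 340·0.9627 = 260 − 327.3180 = -67.3180
P = C − (C − P) = 1.17 − (-67.3180) = 68.4880

68.49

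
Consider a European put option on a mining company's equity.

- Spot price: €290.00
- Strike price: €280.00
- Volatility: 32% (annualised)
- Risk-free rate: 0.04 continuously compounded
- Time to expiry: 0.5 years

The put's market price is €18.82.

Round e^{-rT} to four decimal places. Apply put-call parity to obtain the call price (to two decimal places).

€34.36

e^(−rT) = e^(−0.04·0.5) = 0.9802
Put-call parity: C − P = S − K·e^(−rT) = 290 − 280·0.9802 = 290 − 274.4560 = 15.5440
C = P + (C − P) = 18.82 + (15.5440) = 34.3640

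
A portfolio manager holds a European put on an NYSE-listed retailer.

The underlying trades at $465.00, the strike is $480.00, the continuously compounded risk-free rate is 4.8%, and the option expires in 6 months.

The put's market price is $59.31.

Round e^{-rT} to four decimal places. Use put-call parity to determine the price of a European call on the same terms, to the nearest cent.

exp(−rT) = exp(−0.048·0.5) = 0.9763
Put-call parity: C − P = S − K·e^(−rT) = 465 − 480·0.9763 = 465 − 468.6240 = -3.6240
C = P + (C − P) = 59.31 + (-3.6240) = 55.6860

$55.69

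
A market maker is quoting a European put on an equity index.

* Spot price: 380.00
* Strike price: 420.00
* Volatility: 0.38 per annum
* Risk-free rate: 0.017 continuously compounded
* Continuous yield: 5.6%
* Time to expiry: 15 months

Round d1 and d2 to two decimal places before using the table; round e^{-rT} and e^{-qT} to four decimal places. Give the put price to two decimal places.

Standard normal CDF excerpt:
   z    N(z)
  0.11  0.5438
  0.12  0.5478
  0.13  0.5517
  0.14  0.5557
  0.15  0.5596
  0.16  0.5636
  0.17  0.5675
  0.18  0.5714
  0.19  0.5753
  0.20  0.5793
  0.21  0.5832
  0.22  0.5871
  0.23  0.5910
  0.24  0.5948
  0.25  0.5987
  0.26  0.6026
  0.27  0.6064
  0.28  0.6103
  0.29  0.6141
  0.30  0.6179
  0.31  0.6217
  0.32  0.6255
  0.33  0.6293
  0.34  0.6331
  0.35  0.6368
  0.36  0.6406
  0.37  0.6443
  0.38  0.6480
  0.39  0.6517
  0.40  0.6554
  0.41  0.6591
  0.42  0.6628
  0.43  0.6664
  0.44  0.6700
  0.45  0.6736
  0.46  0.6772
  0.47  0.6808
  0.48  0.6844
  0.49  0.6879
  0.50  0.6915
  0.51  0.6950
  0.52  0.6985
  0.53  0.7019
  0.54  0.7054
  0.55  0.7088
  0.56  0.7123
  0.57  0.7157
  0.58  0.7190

σ√T = 0.38 × 1.1180 = 0.4249
d₁ = [ln(380/420) + (0.017 − 0.056 + 0.38²/2)·1.25] / 0.4249 = [-0.1001 + 0.0415] / 0.4249 = -0.1379 → -0.14
d₂ = d₁ − σ√T = -0.1379 − 0.4249 = -0.5627 → -0.56
e^(−qT) = e^(−0.056·1.25) = 0.9324;  e^(−rT) = e^(−0.017·1.25) = 0.9790
N(−d₂) = N(0.56) = 0.7123;  N(−d₁) = N(0.14) = 0.5557
P = 420·0.9790·0.7123 − 380·0.9324·0.5557 = 292.8835 − 196.8912 = 95.9923

95.99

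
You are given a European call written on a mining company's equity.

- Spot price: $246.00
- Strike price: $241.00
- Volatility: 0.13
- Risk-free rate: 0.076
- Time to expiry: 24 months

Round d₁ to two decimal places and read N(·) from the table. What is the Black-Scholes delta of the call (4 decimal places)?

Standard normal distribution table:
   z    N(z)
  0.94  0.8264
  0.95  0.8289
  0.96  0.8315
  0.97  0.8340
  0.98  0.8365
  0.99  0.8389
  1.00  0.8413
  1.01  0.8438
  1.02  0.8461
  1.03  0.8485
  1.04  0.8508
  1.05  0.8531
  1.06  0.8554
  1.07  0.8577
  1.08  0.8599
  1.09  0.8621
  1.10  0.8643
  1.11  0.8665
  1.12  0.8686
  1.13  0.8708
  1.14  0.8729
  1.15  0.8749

0.8485

σ√T = 0.13 × 1.4142 = 0.1838
d₁ = [ln(246/241) + (0.076 + ½·0.13²)·2] / (σ√T) = (0.0205 + 0.1689) / 0.1838 = 1.0304 ≈ 1.03
N(d₁) = N(1.03) = 0.8485
Δ_call = N(d₁) = 0.8485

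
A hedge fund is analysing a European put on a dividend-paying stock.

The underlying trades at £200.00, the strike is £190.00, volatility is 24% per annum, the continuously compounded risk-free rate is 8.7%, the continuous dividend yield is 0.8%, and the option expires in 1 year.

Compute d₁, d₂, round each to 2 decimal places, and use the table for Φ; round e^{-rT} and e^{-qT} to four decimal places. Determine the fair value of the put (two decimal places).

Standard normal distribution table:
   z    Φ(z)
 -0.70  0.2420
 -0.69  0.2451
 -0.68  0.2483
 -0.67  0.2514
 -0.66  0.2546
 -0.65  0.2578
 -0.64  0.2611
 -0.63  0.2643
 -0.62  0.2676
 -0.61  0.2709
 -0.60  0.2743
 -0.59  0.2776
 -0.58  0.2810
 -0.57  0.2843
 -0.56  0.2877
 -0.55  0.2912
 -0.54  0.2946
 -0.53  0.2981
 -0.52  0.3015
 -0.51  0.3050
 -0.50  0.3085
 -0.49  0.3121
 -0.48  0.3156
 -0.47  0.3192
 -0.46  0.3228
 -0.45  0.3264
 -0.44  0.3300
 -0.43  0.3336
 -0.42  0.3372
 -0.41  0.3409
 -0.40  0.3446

£8.22

σ√T = 0.24·√1 = 0.2400
ln(S/K) + (r − q + σ²/2)T = ln(200/190) + (0.087 − 0.008 + 0.24²/2)·1 = 0.0513 + 0.1078 = 0.1591
d₁ = 0.1591 / 0.2400 = 0.6629 ≈ 0.66
d₂ = d₁ − σ√T = 0.6629 − 0.2400 = 0.4229 ≈ 0.42
exp(−qT) = exp(−0.008·1) = 0.9920;  exp(−rT) = exp(−0.087·1) = 0.9167
N(−d₂) = N(-0.42) = 0.3372;  N(−d₁) = N(-0.66) = 0.2546
P = 190·0.9167·0.3372 − 200·0.9920·0.2546 = 58.7311 − 50.5126 = 8.2185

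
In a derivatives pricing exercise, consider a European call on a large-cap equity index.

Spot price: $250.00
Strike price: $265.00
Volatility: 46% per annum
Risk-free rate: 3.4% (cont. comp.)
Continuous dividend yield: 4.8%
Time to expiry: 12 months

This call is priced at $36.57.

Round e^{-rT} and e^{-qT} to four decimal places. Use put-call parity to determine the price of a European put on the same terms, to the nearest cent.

exp(−qT) = exp(−0.048·1) = 0.9531;  exp(−rT) = exp(−0.034·1) = 0.9666
Put-call parity: C − P = S·e^(−qT) − K·e^(−rT) = 250·0.9531 − 265·0.9666 = 238.2750 − 256.1490 = -17.8740
P = C − (C − P) = 36.57 − (-17.8740) = 54.4440

$54.44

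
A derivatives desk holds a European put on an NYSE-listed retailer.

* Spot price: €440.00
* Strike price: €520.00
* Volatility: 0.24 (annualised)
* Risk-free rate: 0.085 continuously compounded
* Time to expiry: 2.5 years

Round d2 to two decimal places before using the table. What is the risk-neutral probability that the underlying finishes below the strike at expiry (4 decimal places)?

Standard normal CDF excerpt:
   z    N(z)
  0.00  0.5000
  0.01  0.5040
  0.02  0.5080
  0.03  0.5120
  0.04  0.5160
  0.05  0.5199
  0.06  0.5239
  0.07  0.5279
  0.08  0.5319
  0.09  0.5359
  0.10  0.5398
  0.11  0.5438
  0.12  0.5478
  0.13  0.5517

0.5279

σ√T = 0.24 × 1.5811 = 0.3795
d₁ = [ln(440/520) + (0.085 + 0.24²/2)·2.5] / 0.3795 = [-0.1671 + 0.2845] / 0.3795 = 0.3095 ⇒ 0.31
d₂ = d₁ − σ√T = 0.3095 − 0.3795 = -0.0700 ⇒ -0.07
Pr(exercise) under Q = N(−d₂) = N(0.07) = 0.5279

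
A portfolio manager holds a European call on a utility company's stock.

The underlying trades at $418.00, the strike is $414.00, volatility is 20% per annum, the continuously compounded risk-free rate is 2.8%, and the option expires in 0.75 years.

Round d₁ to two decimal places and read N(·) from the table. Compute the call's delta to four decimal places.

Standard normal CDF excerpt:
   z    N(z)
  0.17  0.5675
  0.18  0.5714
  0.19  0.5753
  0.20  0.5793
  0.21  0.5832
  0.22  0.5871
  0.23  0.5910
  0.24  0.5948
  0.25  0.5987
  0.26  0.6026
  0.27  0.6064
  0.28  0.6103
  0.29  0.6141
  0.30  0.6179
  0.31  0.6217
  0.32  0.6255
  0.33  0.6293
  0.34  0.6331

σ√T = 0.2 × 0.8660 = 0.1732
d₁ = [ln(418/414) + (0.028 + ½·0.2²)·0.75] / (σ√T) = (0.0096 + 0.0360) / 0.1732 = 0.2634 which rounds to 0.26
N(d₁) = N(0.26) = 0.6026
Δ_call = N(d₁) = 0.6026

0.6026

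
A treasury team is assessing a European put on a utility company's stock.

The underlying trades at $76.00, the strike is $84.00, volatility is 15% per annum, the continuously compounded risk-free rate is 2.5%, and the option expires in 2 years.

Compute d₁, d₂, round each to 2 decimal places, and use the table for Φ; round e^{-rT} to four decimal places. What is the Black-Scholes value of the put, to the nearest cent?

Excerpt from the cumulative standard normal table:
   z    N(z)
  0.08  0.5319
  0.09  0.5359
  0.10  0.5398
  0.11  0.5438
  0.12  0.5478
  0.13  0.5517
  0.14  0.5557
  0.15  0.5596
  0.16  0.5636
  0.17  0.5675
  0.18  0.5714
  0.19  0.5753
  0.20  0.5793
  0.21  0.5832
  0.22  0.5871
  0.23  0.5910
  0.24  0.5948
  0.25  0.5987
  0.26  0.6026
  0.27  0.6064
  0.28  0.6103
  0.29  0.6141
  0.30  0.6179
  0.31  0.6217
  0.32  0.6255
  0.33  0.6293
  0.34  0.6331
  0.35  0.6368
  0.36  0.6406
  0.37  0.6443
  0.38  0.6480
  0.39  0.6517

T = 2;  σ√T = 0.2121
d₁ = [ln(76/84) + (0.025 + 0.15²/2)·2] / 0.2121 = [-0.1001 + 0.0725] / 0.2121 = -0.1300 ≈ -0.13
d₂ = d₁ − σ√T = -0.1300 − 0.2121 = -0.3422 ≈ -0.34
e^(−rT) = e^(−0.025·2) = 0.9512
P = 84·0.9512·N(0.34) − 76·N(0.13) = 84·0.9512·0.6331 − 76·0.5517 = 50.5852 − 41.9292 = 8.6560

$8.66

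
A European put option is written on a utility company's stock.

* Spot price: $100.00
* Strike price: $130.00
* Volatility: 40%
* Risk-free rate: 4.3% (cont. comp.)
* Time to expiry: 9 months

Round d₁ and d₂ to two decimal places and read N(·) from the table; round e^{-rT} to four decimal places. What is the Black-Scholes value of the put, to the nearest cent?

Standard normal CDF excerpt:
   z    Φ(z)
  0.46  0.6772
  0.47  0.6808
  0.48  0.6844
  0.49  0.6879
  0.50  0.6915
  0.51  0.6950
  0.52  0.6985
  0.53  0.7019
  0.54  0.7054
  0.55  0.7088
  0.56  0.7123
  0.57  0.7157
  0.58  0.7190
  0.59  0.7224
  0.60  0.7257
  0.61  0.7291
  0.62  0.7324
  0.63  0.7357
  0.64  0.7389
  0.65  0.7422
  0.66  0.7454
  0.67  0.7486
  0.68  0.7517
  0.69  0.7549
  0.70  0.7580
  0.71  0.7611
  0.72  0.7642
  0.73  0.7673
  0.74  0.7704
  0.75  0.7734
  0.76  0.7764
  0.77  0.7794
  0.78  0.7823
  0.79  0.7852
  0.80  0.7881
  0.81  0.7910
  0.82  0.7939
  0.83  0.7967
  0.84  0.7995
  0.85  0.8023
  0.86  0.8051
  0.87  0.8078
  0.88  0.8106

T = 0.75;  σ√T = 0.3464
d₁ = [ln(100/130) + (0.043 + 0.4²/2)·0.75] / 0.3464 = [-0.2624 + 0.0923] / 0.3464 = -0.4911 ≈ -0.49
d₂ = d₁ − σ√T = -0.4911 − 0.3464 = -0.8375 ≈ -0.84
e^(−rT) = e^(−0.043·0.75) = 0.9683
N(−d₂) = N(0.84) = 0.7995;  N(−d₁) = N(0.49) = 0.6879
P = 130·0.9683·0.7995 − 100·0.6879 = 100.6403 − 68.7900 = 31.8503

$31.85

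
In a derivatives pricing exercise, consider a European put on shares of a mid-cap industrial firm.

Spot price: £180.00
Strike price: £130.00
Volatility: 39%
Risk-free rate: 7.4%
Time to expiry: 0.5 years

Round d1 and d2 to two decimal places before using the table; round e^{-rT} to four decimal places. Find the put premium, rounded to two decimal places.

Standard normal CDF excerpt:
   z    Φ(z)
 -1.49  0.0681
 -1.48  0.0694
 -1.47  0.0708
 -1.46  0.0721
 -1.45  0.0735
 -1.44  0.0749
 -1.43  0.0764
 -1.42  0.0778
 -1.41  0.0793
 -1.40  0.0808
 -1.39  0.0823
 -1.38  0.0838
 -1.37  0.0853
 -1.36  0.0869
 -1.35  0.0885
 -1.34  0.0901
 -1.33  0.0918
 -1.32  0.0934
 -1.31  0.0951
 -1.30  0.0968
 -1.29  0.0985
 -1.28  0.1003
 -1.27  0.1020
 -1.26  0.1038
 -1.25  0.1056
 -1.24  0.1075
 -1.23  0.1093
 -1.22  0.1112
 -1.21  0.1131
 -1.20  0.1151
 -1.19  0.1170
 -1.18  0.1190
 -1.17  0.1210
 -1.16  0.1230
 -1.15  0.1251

£1.68

σ√T = 0.39 × 0.7071 = 0.2758
d₁ = [ln(180/130) + (0.074 + ½·0.39²)·0.5] / (σ√T) = (0.3254 + 0.0750) / 0.2758 = 1.4521 ≈ 1.45
d₂ = 1.4521 − 0.2758 = 1.1763 ≈ 1.18
exp(−rT) = exp(−0.074·0.5) = 0.9637
N(−d₂) = N(-1.18) = 0.1190;  N(−d₁) = N(-1.45) = 0.0735
P = 130·0.9637·0.1190 − 180·0.0735 = 14.9084 − 13.2300 = 1.6784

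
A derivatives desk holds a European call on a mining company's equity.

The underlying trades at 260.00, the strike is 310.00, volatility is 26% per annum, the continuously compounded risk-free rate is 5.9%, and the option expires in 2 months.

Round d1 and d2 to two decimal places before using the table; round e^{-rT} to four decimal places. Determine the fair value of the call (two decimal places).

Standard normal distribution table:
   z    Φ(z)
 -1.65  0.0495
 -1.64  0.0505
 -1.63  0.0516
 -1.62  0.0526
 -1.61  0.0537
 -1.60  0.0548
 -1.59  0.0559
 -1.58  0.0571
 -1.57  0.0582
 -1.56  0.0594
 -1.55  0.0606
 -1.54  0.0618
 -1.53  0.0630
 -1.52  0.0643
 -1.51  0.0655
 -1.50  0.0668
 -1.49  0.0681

σ√T = 0.26·√0.1667 = 0.1061
d₁ = [ln(260/310) + (0.059 + ½·0.26²)·0.1667] / (σ√T) = (-0.1759 + 0.0155) / 0.1061 = -1.5114 which rounds to -1.51
d₂ = -1.5114 − 0.1061 = -1.6175 which rounds to -1.62
exp(−rT) = exp(−0.059·0.1667) = 0.9902
C = 260·N(-1.51) − 310·0.9902·N(-1.62) = 260·0.0655 − 310·0.9902·0.0526 = 17.0300 − 16.1462 = 0.8838

0.88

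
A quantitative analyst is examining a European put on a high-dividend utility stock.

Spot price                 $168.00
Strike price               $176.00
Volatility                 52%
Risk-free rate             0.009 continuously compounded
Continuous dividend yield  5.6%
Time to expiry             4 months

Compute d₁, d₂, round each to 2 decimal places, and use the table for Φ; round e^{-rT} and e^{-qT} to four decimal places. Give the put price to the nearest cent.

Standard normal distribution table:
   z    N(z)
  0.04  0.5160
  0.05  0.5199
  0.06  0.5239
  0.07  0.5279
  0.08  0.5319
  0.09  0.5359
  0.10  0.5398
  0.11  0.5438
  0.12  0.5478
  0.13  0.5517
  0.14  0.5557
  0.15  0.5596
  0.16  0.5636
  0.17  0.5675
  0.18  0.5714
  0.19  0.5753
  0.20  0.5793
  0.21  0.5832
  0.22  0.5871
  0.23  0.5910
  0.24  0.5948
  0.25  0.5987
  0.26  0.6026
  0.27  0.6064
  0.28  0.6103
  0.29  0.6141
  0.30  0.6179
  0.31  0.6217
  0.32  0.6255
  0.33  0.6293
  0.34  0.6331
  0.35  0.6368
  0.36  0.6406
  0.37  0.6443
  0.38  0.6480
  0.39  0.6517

$26.02

T = 0.3333;  σ√T = 0.3002
ln(S/K) + (r − q + σ²/2)T = ln(168/176) + (0.009 − 0.056 + 0.52²/2)·0.3333 = -0.0465 + 0.0294 = -0.0171
d₁ = -0.0171 / 0.3002 = -0.0570 ≈ -0.06
d₂ = d₁ − σ√T = -0.0570 − 0.3002 = -0.3572 ≈ -0.36
exp(−qT) = exp(−0.056·0.3333) = 0.9815;  exp(−rT) = exp(−0.009·0.3333) = 0.9970
N(−d₂) = N(0.36) = 0.6406;  N(−d₁) = N(0.06) = 0.5239
P = 176·0.9970·0.6406 − 168·0.9815·0.5239 = 112.4074 − 86.3869 = 26.0204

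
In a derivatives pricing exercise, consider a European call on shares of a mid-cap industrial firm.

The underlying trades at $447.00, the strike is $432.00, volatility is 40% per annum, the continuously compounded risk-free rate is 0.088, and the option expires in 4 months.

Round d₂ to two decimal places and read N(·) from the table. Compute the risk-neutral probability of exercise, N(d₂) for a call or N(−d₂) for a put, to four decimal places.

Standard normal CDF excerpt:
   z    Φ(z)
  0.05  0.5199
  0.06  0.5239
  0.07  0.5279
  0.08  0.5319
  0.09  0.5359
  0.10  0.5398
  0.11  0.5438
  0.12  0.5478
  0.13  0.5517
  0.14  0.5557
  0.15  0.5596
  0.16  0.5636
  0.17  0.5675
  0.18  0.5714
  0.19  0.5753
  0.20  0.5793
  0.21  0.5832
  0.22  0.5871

0.5636

σ√T = 0.4·√0.3333 = 0.2309
d₁ = [ln(447/432) + (0.088 + ½·0.4²)·0.3333] / (σ√T) = (0.0341 + 0.0560) / 0.2309 = 0.3903 ⇒ 0.39
d₂ = 0.3903 − 0.2309 = 0.1593 ⇒ 0.16
Pr(exercise) under Q = N(d₂) = 0.5636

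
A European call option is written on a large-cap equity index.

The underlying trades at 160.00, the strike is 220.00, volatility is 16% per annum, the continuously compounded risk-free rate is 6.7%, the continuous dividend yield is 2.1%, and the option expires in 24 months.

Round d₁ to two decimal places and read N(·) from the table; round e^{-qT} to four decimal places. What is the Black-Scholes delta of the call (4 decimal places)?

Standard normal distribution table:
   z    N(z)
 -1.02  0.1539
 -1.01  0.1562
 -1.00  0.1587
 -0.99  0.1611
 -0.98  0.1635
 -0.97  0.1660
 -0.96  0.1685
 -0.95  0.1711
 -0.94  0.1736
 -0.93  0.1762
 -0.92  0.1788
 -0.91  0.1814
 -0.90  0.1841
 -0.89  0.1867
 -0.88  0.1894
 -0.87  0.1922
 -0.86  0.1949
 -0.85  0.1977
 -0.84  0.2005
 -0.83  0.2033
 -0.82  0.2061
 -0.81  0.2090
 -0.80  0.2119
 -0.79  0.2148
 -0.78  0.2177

T = 2;  σ√T = 0.2263
d₁ = [ln(160/220) + (0.067 − 0.021 + ½·0.16²)·2] / (σ√T) = (-0.3185 + 0.1176) / 0.2263 = -0.8877 which rounds to -0.89
N(d₁) = N(-0.89) = 0.1867
Δ_call = e^(−qT)·N(d₁) = 0.9589·0.1867 = 0.1790

0.1790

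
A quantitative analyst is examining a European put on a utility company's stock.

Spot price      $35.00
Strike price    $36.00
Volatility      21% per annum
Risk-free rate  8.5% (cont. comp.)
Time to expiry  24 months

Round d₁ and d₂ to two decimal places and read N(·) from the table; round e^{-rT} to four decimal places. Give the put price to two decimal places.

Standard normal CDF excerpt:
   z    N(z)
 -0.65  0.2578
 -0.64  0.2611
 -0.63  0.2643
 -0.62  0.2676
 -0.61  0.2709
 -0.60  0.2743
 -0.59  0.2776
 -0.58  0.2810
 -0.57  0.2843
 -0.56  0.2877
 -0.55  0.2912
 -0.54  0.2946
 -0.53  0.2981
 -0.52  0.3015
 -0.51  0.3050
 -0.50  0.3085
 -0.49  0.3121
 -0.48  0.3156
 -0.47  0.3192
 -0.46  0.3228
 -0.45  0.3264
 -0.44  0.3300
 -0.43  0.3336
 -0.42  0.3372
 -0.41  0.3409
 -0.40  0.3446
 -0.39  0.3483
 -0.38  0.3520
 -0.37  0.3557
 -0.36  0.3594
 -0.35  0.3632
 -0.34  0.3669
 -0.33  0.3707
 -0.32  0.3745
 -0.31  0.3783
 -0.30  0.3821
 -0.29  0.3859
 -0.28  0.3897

$2.01

T = 2;  σ√T = 0.2970
ln(S/K) + (r + σ²/2)T = ln(35/36) + (0.085 + 0.21²/2)·2 = -0.0282 + 0.2141 = 0.1859
d₁ = 0.1859 / 0.2970 = 0.6261 ≈ 0.63
d₂ = d₁ − σ√T = 0.6261 − 0.2970 = 0.3291 ≈ 0.33
e^(−rT) = e^(−0.085·2) = 0.8437
N(−d₂) = N(-0.33) = 0.3707;  N(−d₁) = N(-0.63) = 0.2643
P = 36·0.8437·0.3707 − 35·0.2643 = 11.2593 − 9.2505 = 2.0088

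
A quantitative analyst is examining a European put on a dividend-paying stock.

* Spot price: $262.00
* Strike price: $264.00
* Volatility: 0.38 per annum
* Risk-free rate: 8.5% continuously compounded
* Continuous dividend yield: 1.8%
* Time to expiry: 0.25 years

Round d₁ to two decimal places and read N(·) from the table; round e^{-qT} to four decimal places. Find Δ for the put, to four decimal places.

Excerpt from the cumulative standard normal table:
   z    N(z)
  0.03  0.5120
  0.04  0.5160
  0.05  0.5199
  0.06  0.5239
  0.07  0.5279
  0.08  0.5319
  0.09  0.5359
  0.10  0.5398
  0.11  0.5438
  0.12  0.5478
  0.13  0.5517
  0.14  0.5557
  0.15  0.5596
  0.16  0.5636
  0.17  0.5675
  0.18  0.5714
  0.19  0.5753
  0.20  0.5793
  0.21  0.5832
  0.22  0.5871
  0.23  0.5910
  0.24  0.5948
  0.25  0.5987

σ√T = 0.38 × 0.5000 = 0.1900
d₁ = [ln(262/264) + (0.085 − 0.018 + 0.38²/2)·0.25] / 0.1900 = [-0.0076 + 0.0348] / 0.1900 = 0.1431 ⇒ 0.14
N(d₁) = N(0.14) = 0.5557
Δ_put = exp(−qT)·(N(d₁) − 1) = 0.9955·(0.5557 − 1) = -0.4423

-0.4423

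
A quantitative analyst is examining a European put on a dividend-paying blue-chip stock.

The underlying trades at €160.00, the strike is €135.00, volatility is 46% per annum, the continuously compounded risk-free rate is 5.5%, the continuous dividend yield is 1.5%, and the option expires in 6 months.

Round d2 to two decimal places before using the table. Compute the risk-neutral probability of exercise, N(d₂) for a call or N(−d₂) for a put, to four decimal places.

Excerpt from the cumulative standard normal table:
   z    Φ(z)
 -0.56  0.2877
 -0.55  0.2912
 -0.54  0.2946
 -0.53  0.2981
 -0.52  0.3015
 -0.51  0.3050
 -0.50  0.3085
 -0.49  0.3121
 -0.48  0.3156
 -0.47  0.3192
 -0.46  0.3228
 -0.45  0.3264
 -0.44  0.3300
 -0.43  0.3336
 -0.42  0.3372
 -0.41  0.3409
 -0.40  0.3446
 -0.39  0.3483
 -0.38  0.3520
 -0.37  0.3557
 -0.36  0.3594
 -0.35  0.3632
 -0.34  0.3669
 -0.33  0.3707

σ√T = 0.46·√0.5 = 0.3253
ln(S/K) + (r − q + σ²/2)T = ln(160/135) + (0.055 − 0.015 + 0.46²/2)·0.5 = 0.1699 + 0.0729 = 0.2428
d₁ = 0.2428 / 0.3253 = 0.7465 → 0.75
d₂ = d₁ − σ√T = 0.7465 − 0.3253 = 0.4212 → 0.42
Pr(exercise) under Q = N(−d₂) = N(-0.42) = 0.3372

0.3372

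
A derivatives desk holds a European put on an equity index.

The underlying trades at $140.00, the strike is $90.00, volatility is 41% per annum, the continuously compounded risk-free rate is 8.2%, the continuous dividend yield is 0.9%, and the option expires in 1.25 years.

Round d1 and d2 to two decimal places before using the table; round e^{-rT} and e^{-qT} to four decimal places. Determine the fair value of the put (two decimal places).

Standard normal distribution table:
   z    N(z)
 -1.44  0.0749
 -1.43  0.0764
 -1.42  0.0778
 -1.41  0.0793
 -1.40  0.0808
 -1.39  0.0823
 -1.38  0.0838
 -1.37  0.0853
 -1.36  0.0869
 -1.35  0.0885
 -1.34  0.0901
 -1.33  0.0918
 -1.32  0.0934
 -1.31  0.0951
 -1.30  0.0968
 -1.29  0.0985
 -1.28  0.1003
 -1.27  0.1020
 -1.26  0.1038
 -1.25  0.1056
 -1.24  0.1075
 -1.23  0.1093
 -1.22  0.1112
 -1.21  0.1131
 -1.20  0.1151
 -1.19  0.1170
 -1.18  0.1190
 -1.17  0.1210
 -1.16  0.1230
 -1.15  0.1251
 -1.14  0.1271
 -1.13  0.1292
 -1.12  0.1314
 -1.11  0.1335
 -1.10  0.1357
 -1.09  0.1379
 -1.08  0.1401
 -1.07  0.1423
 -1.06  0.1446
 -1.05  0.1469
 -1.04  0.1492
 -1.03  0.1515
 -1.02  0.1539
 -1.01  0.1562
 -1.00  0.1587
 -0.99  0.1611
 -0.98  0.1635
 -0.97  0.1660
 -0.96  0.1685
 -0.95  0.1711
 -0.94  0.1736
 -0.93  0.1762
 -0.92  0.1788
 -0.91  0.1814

$2.92

T = 1.25;  σ√T = 0.4584
d₁ = [ln(140/90) + (0.082 − 0.009 + ½·0.41²)·1.25] / (σ√T) = (0.4418 + 0.1963) / 0.4584 = 1.3921 → 1.39
d₂ = 1.3921 − 0.4584 = 0.9337 → 0.93
exp(−qT) = exp(−0.009·1.25) = 0.9888;  exp(−rT) = exp(−0.082·1.25) = 0.9026
N(−d₂) = N(-0.93) = 0.1762;  N(−d₁) = N(-1.39) = 0.0823
P = 90·0.9026·0.1762 − 140·0.9888·0.0823 = 14.3134 − 11.3930 = 2.9205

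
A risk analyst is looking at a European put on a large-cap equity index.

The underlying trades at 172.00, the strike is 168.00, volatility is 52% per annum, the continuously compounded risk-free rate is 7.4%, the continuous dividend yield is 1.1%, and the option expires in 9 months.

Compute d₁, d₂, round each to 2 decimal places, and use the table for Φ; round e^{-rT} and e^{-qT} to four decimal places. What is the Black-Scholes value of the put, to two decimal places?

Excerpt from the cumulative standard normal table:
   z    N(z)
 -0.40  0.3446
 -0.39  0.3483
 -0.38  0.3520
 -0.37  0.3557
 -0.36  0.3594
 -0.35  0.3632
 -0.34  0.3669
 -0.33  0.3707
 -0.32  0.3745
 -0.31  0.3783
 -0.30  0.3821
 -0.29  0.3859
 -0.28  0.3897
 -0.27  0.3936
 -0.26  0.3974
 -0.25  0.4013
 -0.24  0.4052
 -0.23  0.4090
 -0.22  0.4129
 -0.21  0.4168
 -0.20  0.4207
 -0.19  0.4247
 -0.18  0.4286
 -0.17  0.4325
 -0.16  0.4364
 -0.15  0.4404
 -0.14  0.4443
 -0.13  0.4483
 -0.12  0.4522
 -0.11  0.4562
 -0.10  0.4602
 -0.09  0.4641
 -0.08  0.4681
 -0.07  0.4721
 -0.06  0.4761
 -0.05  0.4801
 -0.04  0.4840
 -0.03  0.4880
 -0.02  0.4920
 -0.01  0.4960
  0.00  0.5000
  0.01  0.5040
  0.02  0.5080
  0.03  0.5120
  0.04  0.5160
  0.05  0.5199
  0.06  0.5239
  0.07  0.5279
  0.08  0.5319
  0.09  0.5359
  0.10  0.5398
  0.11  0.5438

σ√T = 0.52·√0.75 = 0.4503
d₁ = [ln(172/168) + (0.074 − 0.011 + ½·0.52²)·0.75] / (σ√T) = (0.0235 + 0.1487) / 0.4503 = 0.3823 → 0.38
d₂ = 0.3823 − 0.4503 = -0.0680 → -0.07
e^(−qT) = e^(−0.011·0.75) = 0.9918;  e^(−rT) = e^(−0.074·0.75) = 0.9460
P = 168·0.9460·N(0.07) − 172·0.9918·N(-0.38) = 168·0.9460·0.5279 − 172·0.9918·0.3520 = 83.8981 − 60.0475 = 23.8506

23.85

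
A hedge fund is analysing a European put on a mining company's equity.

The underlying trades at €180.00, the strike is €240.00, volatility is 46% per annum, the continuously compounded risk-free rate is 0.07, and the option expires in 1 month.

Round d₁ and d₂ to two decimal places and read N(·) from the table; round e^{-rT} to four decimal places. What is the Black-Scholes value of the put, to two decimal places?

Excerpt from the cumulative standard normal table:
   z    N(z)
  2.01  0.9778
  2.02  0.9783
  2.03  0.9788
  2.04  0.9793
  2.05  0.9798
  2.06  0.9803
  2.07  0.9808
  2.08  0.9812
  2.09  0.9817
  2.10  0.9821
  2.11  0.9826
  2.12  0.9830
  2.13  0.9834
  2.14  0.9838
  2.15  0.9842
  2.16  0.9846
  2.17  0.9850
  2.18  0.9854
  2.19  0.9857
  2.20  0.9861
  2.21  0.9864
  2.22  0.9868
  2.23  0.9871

€58.74

σ√T = 0.46·√0.08333 = 0.1328
d₁ = [ln(180/240) + (0.07 + 0.46²/2)·0.08333] / 0.1328 = [-0.2877 + 0.0146] / 0.1328 = -2.0561 which rounds to -2.06
d₂ = d₁ − σ√T = -2.0561 − 0.1328 = -2.1889 which rounds to -2.19
e^(−rT) = e^(−0.07·0.08333) = 0.9942
N(−d₂) = N(2.19) = 0.9857;  N(−d₁) = N(2.06) = 0.9803
P = 240·0.9942·0.9857 − 180·0.9803 = 235.1959 − 176.4540 = 58.7419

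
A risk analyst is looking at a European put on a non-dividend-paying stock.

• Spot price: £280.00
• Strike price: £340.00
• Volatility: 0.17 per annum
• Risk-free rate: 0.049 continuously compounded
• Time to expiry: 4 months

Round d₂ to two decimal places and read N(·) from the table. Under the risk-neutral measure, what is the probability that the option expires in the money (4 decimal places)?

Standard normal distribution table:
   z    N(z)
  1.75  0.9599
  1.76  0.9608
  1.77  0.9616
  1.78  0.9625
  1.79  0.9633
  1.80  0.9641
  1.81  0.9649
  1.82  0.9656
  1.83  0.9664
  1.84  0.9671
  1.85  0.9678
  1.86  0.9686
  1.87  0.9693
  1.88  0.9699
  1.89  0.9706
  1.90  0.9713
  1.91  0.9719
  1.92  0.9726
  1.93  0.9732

0.9686

σ√T = 0.17·√0.3333 = 0.0981
d₁ = [ln(280/340) + (0.049 + 0.17²/2)·0.3333] / 0.0981 = [-0.1942 + 0.0212] / 0.0981 = -1.7627 which rounds to -1.76
d₂ = d₁ − σ√T = -1.7627 − 0.0981 = -1.8608 which rounds to -1.86
Pr(exercise) under Q = N(−d₂) = N(1.86) = 0.9686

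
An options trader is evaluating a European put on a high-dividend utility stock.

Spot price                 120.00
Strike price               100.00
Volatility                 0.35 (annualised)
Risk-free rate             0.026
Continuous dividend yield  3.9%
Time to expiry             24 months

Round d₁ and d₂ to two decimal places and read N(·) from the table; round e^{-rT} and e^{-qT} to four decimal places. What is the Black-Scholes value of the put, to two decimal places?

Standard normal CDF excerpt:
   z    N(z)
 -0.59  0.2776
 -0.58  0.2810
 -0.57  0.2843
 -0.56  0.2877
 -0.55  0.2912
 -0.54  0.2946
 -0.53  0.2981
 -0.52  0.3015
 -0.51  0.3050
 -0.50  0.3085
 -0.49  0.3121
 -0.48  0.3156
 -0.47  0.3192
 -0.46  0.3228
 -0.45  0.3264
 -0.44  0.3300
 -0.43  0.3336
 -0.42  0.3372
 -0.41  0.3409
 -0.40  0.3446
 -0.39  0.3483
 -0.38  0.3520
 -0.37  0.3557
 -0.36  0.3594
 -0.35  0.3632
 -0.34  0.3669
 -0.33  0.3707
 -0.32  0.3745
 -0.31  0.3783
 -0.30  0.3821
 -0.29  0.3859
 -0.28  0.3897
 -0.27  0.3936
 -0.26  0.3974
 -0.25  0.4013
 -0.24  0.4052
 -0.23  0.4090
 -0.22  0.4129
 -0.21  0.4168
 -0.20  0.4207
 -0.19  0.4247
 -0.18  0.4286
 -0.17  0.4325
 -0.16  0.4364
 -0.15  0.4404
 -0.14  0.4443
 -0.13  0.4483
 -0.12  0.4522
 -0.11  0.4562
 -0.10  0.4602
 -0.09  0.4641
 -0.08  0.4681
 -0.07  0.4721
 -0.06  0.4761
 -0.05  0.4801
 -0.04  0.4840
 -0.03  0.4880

12.88

σ√T = 0.35·√2 = 0.4950
ln(S/K) + (r − q + σ²/2)T = ln(120/100) + (0.026 − 0.039 + 0.35²/2)·2 = 0.1823 + 0.0965 = 0.2788
d₁ = 0.2788 / 0.4950 = 0.5633 ≈ 0.56
d₂ = d₁ − σ√T = 0.5633 − 0.4950 = 0.0683 ≈ 0.07
e^(−qT) = e^(−0.039·2) = 0.9250;  e^(−rT) = e^(−0.026·2) = 0.9493
P = 100·0.9493·N(-0.07) − 120·0.9250·N(-0.56) = 100·0.9493·0.4721 − 120·0.9250·0.2877 = 44.8165 − 31.9347 = 12.8818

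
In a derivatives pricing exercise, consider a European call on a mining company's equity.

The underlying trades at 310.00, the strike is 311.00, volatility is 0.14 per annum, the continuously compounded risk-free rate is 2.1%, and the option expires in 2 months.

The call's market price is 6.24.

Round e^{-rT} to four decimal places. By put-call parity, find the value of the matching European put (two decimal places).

6.15

exp(−rT) = exp(−0.021·0.1667) = 0.9965
Put-call parity: C − P = S − K·e^(−rT) = 310 − 311·0.9965 = 310 − 309.9115 = 0.0885
P = C − (C − P) = 6.24 − (0.0885) = 6.1515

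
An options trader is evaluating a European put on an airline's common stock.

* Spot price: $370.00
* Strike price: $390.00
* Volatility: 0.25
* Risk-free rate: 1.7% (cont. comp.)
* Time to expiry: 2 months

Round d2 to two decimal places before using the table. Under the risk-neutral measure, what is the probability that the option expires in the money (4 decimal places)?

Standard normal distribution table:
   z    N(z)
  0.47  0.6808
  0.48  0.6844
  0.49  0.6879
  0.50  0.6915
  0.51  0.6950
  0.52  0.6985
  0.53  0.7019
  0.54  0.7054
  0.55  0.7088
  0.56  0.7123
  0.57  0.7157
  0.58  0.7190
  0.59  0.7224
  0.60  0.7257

T = 0.1667;  σ√T = 0.1021
d₁ = [ln(370/390) + (0.017 + 0.25²/2)·0.1667] / 0.1021 = [-0.0526 + 0.0080] / 0.1021 = -0.4370 which rounds to -0.44
d₂ = d₁ − σ√T = -0.4370 − 0.1021 = -0.5391 which rounds to -0.54
Risk-neutral Pr[S_T < K] = N(−d₂) = N(0.54) = 0.7054

0.7054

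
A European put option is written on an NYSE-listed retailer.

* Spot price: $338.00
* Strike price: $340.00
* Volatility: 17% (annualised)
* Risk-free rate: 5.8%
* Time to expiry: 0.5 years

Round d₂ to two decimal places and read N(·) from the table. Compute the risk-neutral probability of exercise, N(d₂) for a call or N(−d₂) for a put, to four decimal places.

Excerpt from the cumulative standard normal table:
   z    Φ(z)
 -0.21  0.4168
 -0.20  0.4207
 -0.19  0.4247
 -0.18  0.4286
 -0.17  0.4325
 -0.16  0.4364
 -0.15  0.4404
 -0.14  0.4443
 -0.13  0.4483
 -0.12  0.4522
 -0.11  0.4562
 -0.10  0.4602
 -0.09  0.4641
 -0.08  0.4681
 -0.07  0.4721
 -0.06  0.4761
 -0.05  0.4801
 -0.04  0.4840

σ√T = 0.17 × 0.7071 = 0.1202
d₁ = [ln(338/340) + (0.058 + 0.17²/2)·0.5] / 0.1202 = [-0.0059 + 0.0362] / 0.1202 = 0.2523 ≈ 0.25
d₂ = d₁ − σ√T = 0.2523 − 0.1202 = 0.1321 ≈ 0.13
Pr(exercise) under Q = N(−d₂) = N(-0.13) = 0.4483

0.4483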